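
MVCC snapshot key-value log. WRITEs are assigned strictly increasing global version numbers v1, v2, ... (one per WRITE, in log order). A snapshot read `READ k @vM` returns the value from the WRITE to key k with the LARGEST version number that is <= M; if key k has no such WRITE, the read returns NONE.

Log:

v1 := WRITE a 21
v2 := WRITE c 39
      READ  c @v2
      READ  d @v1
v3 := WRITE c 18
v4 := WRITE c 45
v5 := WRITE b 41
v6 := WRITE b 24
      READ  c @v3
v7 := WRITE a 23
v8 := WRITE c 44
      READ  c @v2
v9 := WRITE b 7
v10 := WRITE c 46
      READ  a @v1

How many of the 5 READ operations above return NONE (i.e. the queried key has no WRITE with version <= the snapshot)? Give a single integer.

v1: WRITE a=21  (a history now [(1, 21)])
v2: WRITE c=39  (c history now [(2, 39)])
READ c @v2: history=[(2, 39)] -> pick v2 -> 39
READ d @v1: history=[] -> no version <= 1 -> NONE
v3: WRITE c=18  (c history now [(2, 39), (3, 18)])
v4: WRITE c=45  (c history now [(2, 39), (3, 18), (4, 45)])
v5: WRITE b=41  (b history now [(5, 41)])
v6: WRITE b=24  (b history now [(5, 41), (6, 24)])
READ c @v3: history=[(2, 39), (3, 18), (4, 45)] -> pick v3 -> 18
v7: WRITE a=23  (a history now [(1, 21), (7, 23)])
v8: WRITE c=44  (c history now [(2, 39), (3, 18), (4, 45), (8, 44)])
READ c @v2: history=[(2, 39), (3, 18), (4, 45), (8, 44)] -> pick v2 -> 39
v9: WRITE b=7  (b history now [(5, 41), (6, 24), (9, 7)])
v10: WRITE c=46  (c history now [(2, 39), (3, 18), (4, 45), (8, 44), (10, 46)])
READ a @v1: history=[(1, 21), (7, 23)] -> pick v1 -> 21
Read results in order: ['39', 'NONE', '18', '39', '21']
NONE count = 1

Answer: 1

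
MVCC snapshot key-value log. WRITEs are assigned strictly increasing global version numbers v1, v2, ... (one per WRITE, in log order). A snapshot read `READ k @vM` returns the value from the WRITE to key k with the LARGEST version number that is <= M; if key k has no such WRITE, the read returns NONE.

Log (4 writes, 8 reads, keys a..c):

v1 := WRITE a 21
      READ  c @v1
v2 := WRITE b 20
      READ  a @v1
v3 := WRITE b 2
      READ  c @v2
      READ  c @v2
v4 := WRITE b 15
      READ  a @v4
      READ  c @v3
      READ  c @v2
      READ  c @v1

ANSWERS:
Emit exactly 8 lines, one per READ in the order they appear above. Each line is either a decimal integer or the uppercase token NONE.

v1: WRITE a=21  (a history now [(1, 21)])
READ c @v1: history=[] -> no version <= 1 -> NONE
v2: WRITE b=20  (b history now [(2, 20)])
READ a @v1: history=[(1, 21)] -> pick v1 -> 21
v3: WRITE b=2  (b history now [(2, 20), (3, 2)])
READ c @v2: history=[] -> no version <= 2 -> NONE
READ c @v2: history=[] -> no version <= 2 -> NONE
v4: WRITE b=15  (b history now [(2, 20), (3, 2), (4, 15)])
READ a @v4: history=[(1, 21)] -> pick v1 -> 21
READ c @v3: history=[] -> no version <= 3 -> NONE
READ c @v2: history=[] -> no version <= 2 -> NONE
READ c @v1: history=[] -> no version <= 1 -> NONE

Answer: NONE
21
NONE
NONE
21
NONE
NONE
NONE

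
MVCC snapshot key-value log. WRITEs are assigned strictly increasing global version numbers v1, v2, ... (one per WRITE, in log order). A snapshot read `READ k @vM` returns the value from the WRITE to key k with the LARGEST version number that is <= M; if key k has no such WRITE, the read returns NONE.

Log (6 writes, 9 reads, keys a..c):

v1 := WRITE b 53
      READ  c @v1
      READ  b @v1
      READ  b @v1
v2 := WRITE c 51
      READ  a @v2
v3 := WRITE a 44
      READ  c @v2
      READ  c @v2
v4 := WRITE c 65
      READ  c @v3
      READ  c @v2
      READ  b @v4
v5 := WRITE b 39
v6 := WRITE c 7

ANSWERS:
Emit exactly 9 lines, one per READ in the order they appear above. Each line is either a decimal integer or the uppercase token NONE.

Answer: NONE
53
53
NONE
51
51
51
51
53

Derivation:
v1: WRITE b=53  (b history now [(1, 53)])
READ c @v1: history=[] -> no version <= 1 -> NONE
READ b @v1: history=[(1, 53)] -> pick v1 -> 53
READ b @v1: history=[(1, 53)] -> pick v1 -> 53
v2: WRITE c=51  (c history now [(2, 51)])
READ a @v2: history=[] -> no version <= 2 -> NONE
v3: WRITE a=44  (a history now [(3, 44)])
READ c @v2: history=[(2, 51)] -> pick v2 -> 51
READ c @v2: history=[(2, 51)] -> pick v2 -> 51
v4: WRITE c=65  (c history now [(2, 51), (4, 65)])
READ c @v3: history=[(2, 51), (4, 65)] -> pick v2 -> 51
READ c @v2: history=[(2, 51), (4, 65)] -> pick v2 -> 51
READ b @v4: history=[(1, 53)] -> pick v1 -> 53
v5: WRITE b=39  (b history now [(1, 53), (5, 39)])
v6: WRITE c=7  (c history now [(2, 51), (4, 65), (6, 7)])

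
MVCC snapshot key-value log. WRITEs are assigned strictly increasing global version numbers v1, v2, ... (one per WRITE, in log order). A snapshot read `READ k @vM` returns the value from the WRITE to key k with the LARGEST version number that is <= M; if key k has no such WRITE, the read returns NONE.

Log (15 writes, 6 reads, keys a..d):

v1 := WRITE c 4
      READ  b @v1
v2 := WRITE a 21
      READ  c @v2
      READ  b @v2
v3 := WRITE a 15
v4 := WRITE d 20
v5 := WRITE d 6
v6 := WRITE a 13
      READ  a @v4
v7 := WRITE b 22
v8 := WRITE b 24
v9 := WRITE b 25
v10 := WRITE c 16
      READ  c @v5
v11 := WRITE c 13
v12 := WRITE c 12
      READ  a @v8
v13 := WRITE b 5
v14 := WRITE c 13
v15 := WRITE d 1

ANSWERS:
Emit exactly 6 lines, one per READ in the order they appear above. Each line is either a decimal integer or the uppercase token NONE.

v1: WRITE c=4  (c history now [(1, 4)])
READ b @v1: history=[] -> no version <= 1 -> NONE
v2: WRITE a=21  (a history now [(2, 21)])
READ c @v2: history=[(1, 4)] -> pick v1 -> 4
READ b @v2: history=[] -> no version <= 2 -> NONE
v3: WRITE a=15  (a history now [(2, 21), (3, 15)])
v4: WRITE d=20  (d history now [(4, 20)])
v5: WRITE d=6  (d history now [(4, 20), (5, 6)])
v6: WRITE a=13  (a history now [(2, 21), (3, 15), (6, 13)])
READ a @v4: history=[(2, 21), (3, 15), (6, 13)] -> pick v3 -> 15
v7: WRITE b=22  (b history now [(7, 22)])
v8: WRITE b=24  (b history now [(7, 22), (8, 24)])
v9: WRITE b=25  (b history now [(7, 22), (8, 24), (9, 25)])
v10: WRITE c=16  (c history now [(1, 4), (10, 16)])
READ c @v5: history=[(1, 4), (10, 16)] -> pick v1 -> 4
v11: WRITE c=13  (c history now [(1, 4), (10, 16), (11, 13)])
v12: WRITE c=12  (c history now [(1, 4), (10, 16), (11, 13), (12, 12)])
READ a @v8: history=[(2, 21), (3, 15), (6, 13)] -> pick v6 -> 13
v13: WRITE b=5  (b history now [(7, 22), (8, 24), (9, 25), (13, 5)])
v14: WRITE c=13  (c history now [(1, 4), (10, 16), (11, 13), (12, 12), (14, 13)])
v15: WRITE d=1  (d history now [(4, 20), (5, 6), (15, 1)])

Answer: NONE
4
NONE
15
4
13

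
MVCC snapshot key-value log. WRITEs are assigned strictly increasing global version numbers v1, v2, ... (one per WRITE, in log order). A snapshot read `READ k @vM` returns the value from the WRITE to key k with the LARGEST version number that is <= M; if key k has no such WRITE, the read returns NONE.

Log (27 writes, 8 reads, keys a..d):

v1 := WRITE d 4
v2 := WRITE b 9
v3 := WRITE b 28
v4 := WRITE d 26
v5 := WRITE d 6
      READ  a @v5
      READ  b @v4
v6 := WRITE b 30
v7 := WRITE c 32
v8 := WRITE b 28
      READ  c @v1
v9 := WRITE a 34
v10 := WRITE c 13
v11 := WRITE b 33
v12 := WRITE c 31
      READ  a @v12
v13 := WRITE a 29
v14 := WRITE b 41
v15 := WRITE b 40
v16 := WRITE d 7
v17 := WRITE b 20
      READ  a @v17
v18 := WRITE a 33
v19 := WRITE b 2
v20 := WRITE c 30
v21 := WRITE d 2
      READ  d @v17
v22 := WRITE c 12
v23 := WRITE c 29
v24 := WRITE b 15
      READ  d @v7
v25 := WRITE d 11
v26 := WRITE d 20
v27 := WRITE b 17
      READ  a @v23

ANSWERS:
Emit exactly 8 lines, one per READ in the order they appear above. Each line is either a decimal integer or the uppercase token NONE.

Answer: NONE
28
NONE
34
29
7
6
33

Derivation:
v1: WRITE d=4  (d history now [(1, 4)])
v2: WRITE b=9  (b history now [(2, 9)])
v3: WRITE b=28  (b history now [(2, 9), (3, 28)])
v4: WRITE d=26  (d history now [(1, 4), (4, 26)])
v5: WRITE d=6  (d history now [(1, 4), (4, 26), (5, 6)])
READ a @v5: history=[] -> no version <= 5 -> NONE
READ b @v4: history=[(2, 9), (3, 28)] -> pick v3 -> 28
v6: WRITE b=30  (b history now [(2, 9), (3, 28), (6, 30)])
v7: WRITE c=32  (c history now [(7, 32)])
v8: WRITE b=28  (b history now [(2, 9), (3, 28), (6, 30), (8, 28)])
READ c @v1: history=[(7, 32)] -> no version <= 1 -> NONE
v9: WRITE a=34  (a history now [(9, 34)])
v10: WRITE c=13  (c history now [(7, 32), (10, 13)])
v11: WRITE b=33  (b history now [(2, 9), (3, 28), (6, 30), (8, 28), (11, 33)])
v12: WRITE c=31  (c history now [(7, 32), (10, 13), (12, 31)])
READ a @v12: history=[(9, 34)] -> pick v9 -> 34
v13: WRITE a=29  (a history now [(9, 34), (13, 29)])
v14: WRITE b=41  (b history now [(2, 9), (3, 28), (6, 30), (8, 28), (11, 33), (14, 41)])
v15: WRITE b=40  (b history now [(2, 9), (3, 28), (6, 30), (8, 28), (11, 33), (14, 41), (15, 40)])
v16: WRITE d=7  (d history now [(1, 4), (4, 26), (5, 6), (16, 7)])
v17: WRITE b=20  (b history now [(2, 9), (3, 28), (6, 30), (8, 28), (11, 33), (14, 41), (15, 40), (17, 20)])
READ a @v17: history=[(9, 34), (13, 29)] -> pick v13 -> 29
v18: WRITE a=33  (a history now [(9, 34), (13, 29), (18, 33)])
v19: WRITE b=2  (b history now [(2, 9), (3, 28), (6, 30), (8, 28), (11, 33), (14, 41), (15, 40), (17, 20), (19, 2)])
v20: WRITE c=30  (c history now [(7, 32), (10, 13), (12, 31), (20, 30)])
v21: WRITE d=2  (d history now [(1, 4), (4, 26), (5, 6), (16, 7), (21, 2)])
READ d @v17: history=[(1, 4), (4, 26), (5, 6), (16, 7), (21, 2)] -> pick v16 -> 7
v22: WRITE c=12  (c history now [(7, 32), (10, 13), (12, 31), (20, 30), (22, 12)])
v23: WRITE c=29  (c history now [(7, 32), (10, 13), (12, 31), (20, 30), (22, 12), (23, 29)])
v24: WRITE b=15  (b history now [(2, 9), (3, 28), (6, 30), (8, 28), (11, 33), (14, 41), (15, 40), (17, 20), (19, 2), (24, 15)])
READ d @v7: history=[(1, 4), (4, 26), (5, 6), (16, 7), (21, 2)] -> pick v5 -> 6
v25: WRITE d=11  (d history now [(1, 4), (4, 26), (5, 6), (16, 7), (21, 2), (25, 11)])
v26: WRITE d=20  (d history now [(1, 4), (4, 26), (5, 6), (16, 7), (21, 2), (25, 11), (26, 20)])
v27: WRITE b=17  (b history now [(2, 9), (3, 28), (6, 30), (8, 28), (11, 33), (14, 41), (15, 40), (17, 20), (19, 2), (24, 15), (27, 17)])
READ a @v23: history=[(9, 34), (13, 29), (18, 33)] -> pick v18 -> 33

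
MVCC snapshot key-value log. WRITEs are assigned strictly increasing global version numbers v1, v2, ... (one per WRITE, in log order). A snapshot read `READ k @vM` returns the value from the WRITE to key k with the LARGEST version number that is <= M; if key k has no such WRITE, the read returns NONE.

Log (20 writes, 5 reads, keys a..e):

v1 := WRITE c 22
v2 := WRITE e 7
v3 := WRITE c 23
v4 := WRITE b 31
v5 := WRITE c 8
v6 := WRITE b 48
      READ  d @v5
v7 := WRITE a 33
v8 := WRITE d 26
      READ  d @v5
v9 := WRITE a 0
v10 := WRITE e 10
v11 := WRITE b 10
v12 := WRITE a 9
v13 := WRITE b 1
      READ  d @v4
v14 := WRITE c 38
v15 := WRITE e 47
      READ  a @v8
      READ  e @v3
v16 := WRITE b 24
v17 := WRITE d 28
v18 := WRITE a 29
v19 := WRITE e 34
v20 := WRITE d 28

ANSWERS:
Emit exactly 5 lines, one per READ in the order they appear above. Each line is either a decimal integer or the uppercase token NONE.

Answer: NONE
NONE
NONE
33
7

Derivation:
v1: WRITE c=22  (c history now [(1, 22)])
v2: WRITE e=7  (e history now [(2, 7)])
v3: WRITE c=23  (c history now [(1, 22), (3, 23)])
v4: WRITE b=31  (b history now [(4, 31)])
v5: WRITE c=8  (c history now [(1, 22), (3, 23), (5, 8)])
v6: WRITE b=48  (b history now [(4, 31), (6, 48)])
READ d @v5: history=[] -> no version <= 5 -> NONE
v7: WRITE a=33  (a history now [(7, 33)])
v8: WRITE d=26  (d history now [(8, 26)])
READ d @v5: history=[(8, 26)] -> no version <= 5 -> NONE
v9: WRITE a=0  (a history now [(7, 33), (9, 0)])
v10: WRITE e=10  (e history now [(2, 7), (10, 10)])
v11: WRITE b=10  (b history now [(4, 31), (6, 48), (11, 10)])
v12: WRITE a=9  (a history now [(7, 33), (9, 0), (12, 9)])
v13: WRITE b=1  (b history now [(4, 31), (6, 48), (11, 10), (13, 1)])
READ d @v4: history=[(8, 26)] -> no version <= 4 -> NONE
v14: WRITE c=38  (c history now [(1, 22), (3, 23), (5, 8), (14, 38)])
v15: WRITE e=47  (e history now [(2, 7), (10, 10), (15, 47)])
READ a @v8: history=[(7, 33), (9, 0), (12, 9)] -> pick v7 -> 33
READ e @v3: history=[(2, 7), (10, 10), (15, 47)] -> pick v2 -> 7
v16: WRITE b=24  (b history now [(4, 31), (6, 48), (11, 10), (13, 1), (16, 24)])
v17: WRITE d=28  (d history now [(8, 26), (17, 28)])
v18: WRITE a=29  (a history now [(7, 33), (9, 0), (12, 9), (18, 29)])
v19: WRITE e=34  (e history now [(2, 7), (10, 10), (15, 47), (19, 34)])
v20: WRITE d=28  (d history now [(8, 26), (17, 28), (20, 28)])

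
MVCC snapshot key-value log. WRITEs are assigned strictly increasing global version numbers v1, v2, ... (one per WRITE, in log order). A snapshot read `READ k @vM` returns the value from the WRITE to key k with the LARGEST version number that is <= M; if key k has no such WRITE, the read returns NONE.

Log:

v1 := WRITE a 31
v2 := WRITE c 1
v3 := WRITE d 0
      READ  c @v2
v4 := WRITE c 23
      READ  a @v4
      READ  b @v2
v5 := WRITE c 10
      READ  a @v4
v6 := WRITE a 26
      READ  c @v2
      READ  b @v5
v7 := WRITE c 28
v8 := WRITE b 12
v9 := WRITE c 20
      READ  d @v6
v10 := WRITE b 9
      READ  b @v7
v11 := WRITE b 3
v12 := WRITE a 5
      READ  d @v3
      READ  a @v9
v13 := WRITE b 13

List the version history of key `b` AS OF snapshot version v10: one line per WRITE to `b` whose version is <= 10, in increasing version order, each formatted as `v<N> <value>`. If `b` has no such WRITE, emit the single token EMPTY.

Scan writes for key=b with version <= 10:
  v1 WRITE a 31 -> skip
  v2 WRITE c 1 -> skip
  v3 WRITE d 0 -> skip
  v4 WRITE c 23 -> skip
  v5 WRITE c 10 -> skip
  v6 WRITE a 26 -> skip
  v7 WRITE c 28 -> skip
  v8 WRITE b 12 -> keep
  v9 WRITE c 20 -> skip
  v10 WRITE b 9 -> keep
  v11 WRITE b 3 -> drop (> snap)
  v12 WRITE a 5 -> skip
  v13 WRITE b 13 -> drop (> snap)
Collected: [(8, 12), (10, 9)]

Answer: v8 12
v10 9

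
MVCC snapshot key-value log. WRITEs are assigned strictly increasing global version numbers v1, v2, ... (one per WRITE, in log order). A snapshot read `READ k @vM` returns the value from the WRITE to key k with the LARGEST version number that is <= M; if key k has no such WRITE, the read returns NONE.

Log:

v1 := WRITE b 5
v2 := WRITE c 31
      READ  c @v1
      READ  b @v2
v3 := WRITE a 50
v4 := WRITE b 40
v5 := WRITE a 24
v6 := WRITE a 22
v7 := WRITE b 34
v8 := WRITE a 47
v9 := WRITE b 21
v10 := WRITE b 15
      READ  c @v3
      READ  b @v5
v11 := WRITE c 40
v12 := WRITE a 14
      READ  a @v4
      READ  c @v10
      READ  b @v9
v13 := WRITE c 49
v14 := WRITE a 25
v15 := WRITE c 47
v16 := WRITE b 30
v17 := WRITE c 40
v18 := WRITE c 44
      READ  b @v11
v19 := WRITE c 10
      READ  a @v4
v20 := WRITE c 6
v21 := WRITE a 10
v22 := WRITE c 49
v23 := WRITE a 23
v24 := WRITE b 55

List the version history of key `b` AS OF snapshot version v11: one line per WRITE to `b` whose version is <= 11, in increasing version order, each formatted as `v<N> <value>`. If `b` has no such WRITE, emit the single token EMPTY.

Scan writes for key=b with version <= 11:
  v1 WRITE b 5 -> keep
  v2 WRITE c 31 -> skip
  v3 WRITE a 50 -> skip
  v4 WRITE b 40 -> keep
  v5 WRITE a 24 -> skip
  v6 WRITE a 22 -> skip
  v7 WRITE b 34 -> keep
  v8 WRITE a 47 -> skip
  v9 WRITE b 21 -> keep
  v10 WRITE b 15 -> keep
  v11 WRITE c 40 -> skip
  v12 WRITE a 14 -> skip
  v13 WRITE c 49 -> skip
  v14 WRITE a 25 -> skip
  v15 WRITE c 47 -> skip
  v16 WRITE b 30 -> drop (> snap)
  v17 WRITE c 40 -> skip
  v18 WRITE c 44 -> skip
  v19 WRITE c 10 -> skip
  v20 WRITE c 6 -> skip
  v21 WRITE a 10 -> skip
  v22 WRITE c 49 -> skip
  v23 WRITE a 23 -> skip
  v24 WRITE b 55 -> drop (> snap)
Collected: [(1, 5), (4, 40), (7, 34), (9, 21), (10, 15)]

Answer: v1 5
v4 40
v7 34
v9 21
v10 15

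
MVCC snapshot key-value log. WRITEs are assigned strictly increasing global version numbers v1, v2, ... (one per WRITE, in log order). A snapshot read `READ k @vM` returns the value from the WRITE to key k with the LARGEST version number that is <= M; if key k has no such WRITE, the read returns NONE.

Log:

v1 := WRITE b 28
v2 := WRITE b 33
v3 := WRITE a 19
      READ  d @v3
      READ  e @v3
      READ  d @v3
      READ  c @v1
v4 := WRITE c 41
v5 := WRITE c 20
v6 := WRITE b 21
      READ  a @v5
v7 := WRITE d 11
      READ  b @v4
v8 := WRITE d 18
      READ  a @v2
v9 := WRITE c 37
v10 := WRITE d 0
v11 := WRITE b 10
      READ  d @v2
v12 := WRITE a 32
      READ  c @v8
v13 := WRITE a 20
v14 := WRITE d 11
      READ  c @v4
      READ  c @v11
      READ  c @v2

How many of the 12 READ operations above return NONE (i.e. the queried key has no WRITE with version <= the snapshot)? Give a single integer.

Answer: 7

Derivation:
v1: WRITE b=28  (b history now [(1, 28)])
v2: WRITE b=33  (b history now [(1, 28), (2, 33)])
v3: WRITE a=19  (a history now [(3, 19)])
READ d @v3: history=[] -> no version <= 3 -> NONE
READ e @v3: history=[] -> no version <= 3 -> NONE
READ d @v3: history=[] -> no version <= 3 -> NONE
READ c @v1: history=[] -> no version <= 1 -> NONE
v4: WRITE c=41  (c history now [(4, 41)])
v5: WRITE c=20  (c history now [(4, 41), (5, 20)])
v6: WRITE b=21  (b history now [(1, 28), (2, 33), (6, 21)])
READ a @v5: history=[(3, 19)] -> pick v3 -> 19
v7: WRITE d=11  (d history now [(7, 11)])
READ b @v4: history=[(1, 28), (2, 33), (6, 21)] -> pick v2 -> 33
v8: WRITE d=18  (d history now [(7, 11), (8, 18)])
READ a @v2: history=[(3, 19)] -> no version <= 2 -> NONE
v9: WRITE c=37  (c history now [(4, 41), (5, 20), (9, 37)])
v10: WRITE d=0  (d history now [(7, 11), (8, 18), (10, 0)])
v11: WRITE b=10  (b history now [(1, 28), (2, 33), (6, 21), (11, 10)])
READ d @v2: history=[(7, 11), (8, 18), (10, 0)] -> no version <= 2 -> NONE
v12: WRITE a=32  (a history now [(3, 19), (12, 32)])
READ c @v8: history=[(4, 41), (5, 20), (9, 37)] -> pick v5 -> 20
v13: WRITE a=20  (a history now [(3, 19), (12, 32), (13, 20)])
v14: WRITE d=11  (d history now [(7, 11), (8, 18), (10, 0), (14, 11)])
READ c @v4: history=[(4, 41), (5, 20), (9, 37)] -> pick v4 -> 41
READ c @v11: history=[(4, 41), (5, 20), (9, 37)] -> pick v9 -> 37
READ c @v2: history=[(4, 41), (5, 20), (9, 37)] -> no version <= 2 -> NONE
Read results in order: ['NONE', 'NONE', 'NONE', 'NONE', '19', '33', 'NONE', 'NONE', '20', '41', '37', 'NONE']
NONE count = 7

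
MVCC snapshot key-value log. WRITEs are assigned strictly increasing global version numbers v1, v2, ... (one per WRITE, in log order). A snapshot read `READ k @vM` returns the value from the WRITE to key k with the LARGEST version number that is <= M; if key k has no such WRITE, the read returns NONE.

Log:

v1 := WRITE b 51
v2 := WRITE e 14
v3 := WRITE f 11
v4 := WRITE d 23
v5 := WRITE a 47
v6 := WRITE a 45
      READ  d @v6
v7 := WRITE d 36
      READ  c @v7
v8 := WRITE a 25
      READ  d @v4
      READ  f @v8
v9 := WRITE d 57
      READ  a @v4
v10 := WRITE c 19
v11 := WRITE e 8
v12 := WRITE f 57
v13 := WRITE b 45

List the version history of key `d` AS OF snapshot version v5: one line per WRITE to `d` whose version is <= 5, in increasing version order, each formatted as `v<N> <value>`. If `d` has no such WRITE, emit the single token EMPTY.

Answer: v4 23

Derivation:
Scan writes for key=d with version <= 5:
  v1 WRITE b 51 -> skip
  v2 WRITE e 14 -> skip
  v3 WRITE f 11 -> skip
  v4 WRITE d 23 -> keep
  v5 WRITE a 47 -> skip
  v6 WRITE a 45 -> skip
  v7 WRITE d 36 -> drop (> snap)
  v8 WRITE a 25 -> skip
  v9 WRITE d 57 -> drop (> snap)
  v10 WRITE c 19 -> skip
  v11 WRITE e 8 -> skip
  v12 WRITE f 57 -> skip
  v13 WRITE b 45 -> skip
Collected: [(4, 23)]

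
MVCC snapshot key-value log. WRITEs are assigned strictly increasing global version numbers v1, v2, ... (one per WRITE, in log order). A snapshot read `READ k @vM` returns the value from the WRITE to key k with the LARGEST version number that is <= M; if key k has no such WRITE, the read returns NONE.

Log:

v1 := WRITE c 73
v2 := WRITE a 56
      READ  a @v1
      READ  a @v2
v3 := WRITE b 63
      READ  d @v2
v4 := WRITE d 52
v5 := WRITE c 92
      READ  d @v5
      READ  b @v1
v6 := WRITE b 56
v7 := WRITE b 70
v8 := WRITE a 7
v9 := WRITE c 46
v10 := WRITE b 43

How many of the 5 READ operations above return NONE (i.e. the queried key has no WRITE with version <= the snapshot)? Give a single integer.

Answer: 3

Derivation:
v1: WRITE c=73  (c history now [(1, 73)])
v2: WRITE a=56  (a history now [(2, 56)])
READ a @v1: history=[(2, 56)] -> no version <= 1 -> NONE
READ a @v2: history=[(2, 56)] -> pick v2 -> 56
v3: WRITE b=63  (b history now [(3, 63)])
READ d @v2: history=[] -> no version <= 2 -> NONE
v4: WRITE d=52  (d history now [(4, 52)])
v5: WRITE c=92  (c history now [(1, 73), (5, 92)])
READ d @v5: history=[(4, 52)] -> pick v4 -> 52
READ b @v1: history=[(3, 63)] -> no version <= 1 -> NONE
v6: WRITE b=56  (b history now [(3, 63), (6, 56)])
v7: WRITE b=70  (b history now [(3, 63), (6, 56), (7, 70)])
v8: WRITE a=7  (a history now [(2, 56), (8, 7)])
v9: WRITE c=46  (c history now [(1, 73), (5, 92), (9, 46)])
v10: WRITE b=43  (b history now [(3, 63), (6, 56), (7, 70), (10, 43)])
Read results in order: ['NONE', '56', 'NONE', '52', 'NONE']
NONE count = 3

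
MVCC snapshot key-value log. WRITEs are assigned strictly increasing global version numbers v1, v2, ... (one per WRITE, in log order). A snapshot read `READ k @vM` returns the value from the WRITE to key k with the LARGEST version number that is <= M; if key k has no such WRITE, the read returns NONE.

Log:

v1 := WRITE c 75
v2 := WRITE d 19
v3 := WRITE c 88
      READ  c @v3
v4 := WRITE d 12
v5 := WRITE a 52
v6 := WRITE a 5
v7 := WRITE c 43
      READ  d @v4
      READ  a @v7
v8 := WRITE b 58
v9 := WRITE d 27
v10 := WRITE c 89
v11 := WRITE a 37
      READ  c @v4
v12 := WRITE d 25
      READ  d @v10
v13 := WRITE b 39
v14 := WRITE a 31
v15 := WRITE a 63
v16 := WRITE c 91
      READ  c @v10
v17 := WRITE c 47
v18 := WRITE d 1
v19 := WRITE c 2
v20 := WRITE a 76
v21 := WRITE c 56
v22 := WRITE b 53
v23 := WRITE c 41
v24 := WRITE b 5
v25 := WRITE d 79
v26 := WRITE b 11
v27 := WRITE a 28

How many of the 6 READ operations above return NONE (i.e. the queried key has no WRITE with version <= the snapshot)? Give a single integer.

v1: WRITE c=75  (c history now [(1, 75)])
v2: WRITE d=19  (d history now [(2, 19)])
v3: WRITE c=88  (c history now [(1, 75), (3, 88)])
READ c @v3: history=[(1, 75), (3, 88)] -> pick v3 -> 88
v4: WRITE d=12  (d history now [(2, 19), (4, 12)])
v5: WRITE a=52  (a history now [(5, 52)])
v6: WRITE a=5  (a history now [(5, 52), (6, 5)])
v7: WRITE c=43  (c history now [(1, 75), (3, 88), (7, 43)])
READ d @v4: history=[(2, 19), (4, 12)] -> pick v4 -> 12
READ a @v7: history=[(5, 52), (6, 5)] -> pick v6 -> 5
v8: WRITE b=58  (b history now [(8, 58)])
v9: WRITE d=27  (d history now [(2, 19), (4, 12), (9, 27)])
v10: WRITE c=89  (c history now [(1, 75), (3, 88), (7, 43), (10, 89)])
v11: WRITE a=37  (a history now [(5, 52), (6, 5), (11, 37)])
READ c @v4: history=[(1, 75), (3, 88), (7, 43), (10, 89)] -> pick v3 -> 88
v12: WRITE d=25  (d history now [(2, 19), (4, 12), (9, 27), (12, 25)])
READ d @v10: history=[(2, 19), (4, 12), (9, 27), (12, 25)] -> pick v9 -> 27
v13: WRITE b=39  (b history now [(8, 58), (13, 39)])
v14: WRITE a=31  (a history now [(5, 52), (6, 5), (11, 37), (14, 31)])
v15: WRITE a=63  (a history now [(5, 52), (6, 5), (11, 37), (14, 31), (15, 63)])
v16: WRITE c=91  (c history now [(1, 75), (3, 88), (7, 43), (10, 89), (16, 91)])
READ c @v10: history=[(1, 75), (3, 88), (7, 43), (10, 89), (16, 91)] -> pick v10 -> 89
v17: WRITE c=47  (c history now [(1, 75), (3, 88), (7, 43), (10, 89), (16, 91), (17, 47)])
v18: WRITE d=1  (d history now [(2, 19), (4, 12), (9, 27), (12, 25), (18, 1)])
v19: WRITE c=2  (c history now [(1, 75), (3, 88), (7, 43), (10, 89), (16, 91), (17, 47), (19, 2)])
v20: WRITE a=76  (a history now [(5, 52), (6, 5), (11, 37), (14, 31), (15, 63), (20, 76)])
v21: WRITE c=56  (c history now [(1, 75), (3, 88), (7, 43), (10, 89), (16, 91), (17, 47), (19, 2), (21, 56)])
v22: WRITE b=53  (b history now [(8, 58), (13, 39), (22, 53)])
v23: WRITE c=41  (c history now [(1, 75), (3, 88), (7, 43), (10, 89), (16, 91), (17, 47), (19, 2), (21, 56), (23, 41)])
v24: WRITE b=5  (b history now [(8, 58), (13, 39), (22, 53), (24, 5)])
v25: WRITE d=79  (d history now [(2, 19), (4, 12), (9, 27), (12, 25), (18, 1), (25, 79)])
v26: WRITE b=11  (b history now [(8, 58), (13, 39), (22, 53), (24, 5), (26, 11)])
v27: WRITE a=28  (a history now [(5, 52), (6, 5), (11, 37), (14, 31), (15, 63), (20, 76), (27, 28)])
Read results in order: ['88', '12', '5', '88', '27', '89']
NONE count = 0

Answer: 0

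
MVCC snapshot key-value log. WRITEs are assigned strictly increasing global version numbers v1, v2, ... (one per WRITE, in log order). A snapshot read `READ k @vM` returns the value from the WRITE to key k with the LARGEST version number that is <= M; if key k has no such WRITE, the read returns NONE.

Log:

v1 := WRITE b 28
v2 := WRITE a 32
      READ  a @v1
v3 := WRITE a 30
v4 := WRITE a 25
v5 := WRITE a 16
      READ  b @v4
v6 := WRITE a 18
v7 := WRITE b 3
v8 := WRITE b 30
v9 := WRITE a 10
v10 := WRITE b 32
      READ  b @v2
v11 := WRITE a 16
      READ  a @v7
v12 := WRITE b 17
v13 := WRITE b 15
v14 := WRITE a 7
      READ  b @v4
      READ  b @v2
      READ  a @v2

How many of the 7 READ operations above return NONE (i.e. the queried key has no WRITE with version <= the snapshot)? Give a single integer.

Answer: 1

Derivation:
v1: WRITE b=28  (b history now [(1, 28)])
v2: WRITE a=32  (a history now [(2, 32)])
READ a @v1: history=[(2, 32)] -> no version <= 1 -> NONE
v3: WRITE a=30  (a history now [(2, 32), (3, 30)])
v4: WRITE a=25  (a history now [(2, 32), (3, 30), (4, 25)])
v5: WRITE a=16  (a history now [(2, 32), (3, 30), (4, 25), (5, 16)])
READ b @v4: history=[(1, 28)] -> pick v1 -> 28
v6: WRITE a=18  (a history now [(2, 32), (3, 30), (4, 25), (5, 16), (6, 18)])
v7: WRITE b=3  (b history now [(1, 28), (7, 3)])
v8: WRITE b=30  (b history now [(1, 28), (7, 3), (8, 30)])
v9: WRITE a=10  (a history now [(2, 32), (3, 30), (4, 25), (5, 16), (6, 18), (9, 10)])
v10: WRITE b=32  (b history now [(1, 28), (7, 3), (8, 30), (10, 32)])
READ b @v2: history=[(1, 28), (7, 3), (8, 30), (10, 32)] -> pick v1 -> 28
v11: WRITE a=16  (a history now [(2, 32), (3, 30), (4, 25), (5, 16), (6, 18), (9, 10), (11, 16)])
READ a @v7: history=[(2, 32), (3, 30), (4, 25), (5, 16), (6, 18), (9, 10), (11, 16)] -> pick v6 -> 18
v12: WRITE b=17  (b history now [(1, 28), (7, 3), (8, 30), (10, 32), (12, 17)])
v13: WRITE b=15  (b history now [(1, 28), (7, 3), (8, 30), (10, 32), (12, 17), (13, 15)])
v14: WRITE a=7  (a history now [(2, 32), (3, 30), (4, 25), (5, 16), (6, 18), (9, 10), (11, 16), (14, 7)])
READ b @v4: history=[(1, 28), (7, 3), (8, 30), (10, 32), (12, 17), (13, 15)] -> pick v1 -> 28
READ b @v2: history=[(1, 28), (7, 3), (8, 30), (10, 32), (12, 17), (13, 15)] -> pick v1 -> 28
READ a @v2: history=[(2, 32), (3, 30), (4, 25), (5, 16), (6, 18), (9, 10), (11, 16), (14, 7)] -> pick v2 -> 32
Read results in order: ['NONE', '28', '28', '18', '28', '28', '32']
NONE count = 1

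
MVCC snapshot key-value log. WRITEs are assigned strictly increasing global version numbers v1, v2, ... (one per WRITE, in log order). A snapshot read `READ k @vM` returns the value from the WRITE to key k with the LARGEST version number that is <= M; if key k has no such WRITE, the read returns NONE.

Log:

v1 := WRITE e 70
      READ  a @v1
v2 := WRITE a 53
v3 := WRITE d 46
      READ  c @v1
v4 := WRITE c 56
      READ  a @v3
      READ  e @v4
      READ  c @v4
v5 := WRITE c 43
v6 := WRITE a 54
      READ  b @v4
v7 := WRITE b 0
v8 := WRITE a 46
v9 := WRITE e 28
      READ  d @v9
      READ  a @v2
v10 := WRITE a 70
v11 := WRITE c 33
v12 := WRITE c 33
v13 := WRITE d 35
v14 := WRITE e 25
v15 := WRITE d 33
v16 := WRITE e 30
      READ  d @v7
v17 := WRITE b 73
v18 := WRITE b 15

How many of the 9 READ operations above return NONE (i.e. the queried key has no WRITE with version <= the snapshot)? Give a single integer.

Answer: 3

Derivation:
v1: WRITE e=70  (e history now [(1, 70)])
READ a @v1: history=[] -> no version <= 1 -> NONE
v2: WRITE a=53  (a history now [(2, 53)])
v3: WRITE d=46  (d history now [(3, 46)])
READ c @v1: history=[] -> no version <= 1 -> NONE
v4: WRITE c=56  (c history now [(4, 56)])
READ a @v3: history=[(2, 53)] -> pick v2 -> 53
READ e @v4: history=[(1, 70)] -> pick v1 -> 70
READ c @v4: history=[(4, 56)] -> pick v4 -> 56
v5: WRITE c=43  (c history now [(4, 56), (5, 43)])
v6: WRITE a=54  (a history now [(2, 53), (6, 54)])
READ b @v4: history=[] -> no version <= 4 -> NONE
v7: WRITE b=0  (b history now [(7, 0)])
v8: WRITE a=46  (a history now [(2, 53), (6, 54), (8, 46)])
v9: WRITE e=28  (e history now [(1, 70), (9, 28)])
READ d @v9: history=[(3, 46)] -> pick v3 -> 46
READ a @v2: history=[(2, 53), (6, 54), (8, 46)] -> pick v2 -> 53
v10: WRITE a=70  (a history now [(2, 53), (6, 54), (8, 46), (10, 70)])
v11: WRITE c=33  (c history now [(4, 56), (5, 43), (11, 33)])
v12: WRITE c=33  (c history now [(4, 56), (5, 43), (11, 33), (12, 33)])
v13: WRITE d=35  (d history now [(3, 46), (13, 35)])
v14: WRITE e=25  (e history now [(1, 70), (9, 28), (14, 25)])
v15: WRITE d=33  (d history now [(3, 46), (13, 35), (15, 33)])
v16: WRITE e=30  (e history now [(1, 70), (9, 28), (14, 25), (16, 30)])
READ d @v7: history=[(3, 46), (13, 35), (15, 33)] -> pick v3 -> 46
v17: WRITE b=73  (b history now [(7, 0), (17, 73)])
v18: WRITE b=15  (b history now [(7, 0), (17, 73), (18, 15)])
Read results in order: ['NONE', 'NONE', '53', '70', '56', 'NONE', '46', '53', '46']
NONE count = 3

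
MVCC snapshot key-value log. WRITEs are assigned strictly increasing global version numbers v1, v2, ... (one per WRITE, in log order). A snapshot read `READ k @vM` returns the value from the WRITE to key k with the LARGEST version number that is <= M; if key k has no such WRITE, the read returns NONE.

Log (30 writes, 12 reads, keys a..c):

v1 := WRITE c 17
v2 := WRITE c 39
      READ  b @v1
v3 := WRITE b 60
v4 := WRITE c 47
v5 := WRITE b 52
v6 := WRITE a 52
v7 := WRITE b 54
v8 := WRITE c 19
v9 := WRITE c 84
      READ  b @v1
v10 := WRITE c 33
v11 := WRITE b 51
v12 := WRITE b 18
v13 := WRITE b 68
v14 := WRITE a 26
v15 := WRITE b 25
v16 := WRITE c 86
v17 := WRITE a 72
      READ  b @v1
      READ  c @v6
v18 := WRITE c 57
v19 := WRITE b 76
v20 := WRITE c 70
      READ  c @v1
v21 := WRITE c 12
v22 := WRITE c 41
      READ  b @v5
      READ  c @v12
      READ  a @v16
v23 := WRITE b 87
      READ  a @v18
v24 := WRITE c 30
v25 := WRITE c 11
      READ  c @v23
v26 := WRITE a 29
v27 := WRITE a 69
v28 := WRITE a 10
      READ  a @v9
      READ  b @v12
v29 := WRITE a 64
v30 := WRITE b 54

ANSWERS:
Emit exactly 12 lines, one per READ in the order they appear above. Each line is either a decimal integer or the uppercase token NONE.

v1: WRITE c=17  (c history now [(1, 17)])
v2: WRITE c=39  (c history now [(1, 17), (2, 39)])
READ b @v1: history=[] -> no version <= 1 -> NONE
v3: WRITE b=60  (b history now [(3, 60)])
v4: WRITE c=47  (c history now [(1, 17), (2, 39), (4, 47)])
v5: WRITE b=52  (b history now [(3, 60), (5, 52)])
v6: WRITE a=52  (a history now [(6, 52)])
v7: WRITE b=54  (b history now [(3, 60), (5, 52), (7, 54)])
v8: WRITE c=19  (c history now [(1, 17), (2, 39), (4, 47), (8, 19)])
v9: WRITE c=84  (c history now [(1, 17), (2, 39), (4, 47), (8, 19), (9, 84)])
READ b @v1: history=[(3, 60), (5, 52), (7, 54)] -> no version <= 1 -> NONE
v10: WRITE c=33  (c history now [(1, 17), (2, 39), (4, 47), (8, 19), (9, 84), (10, 33)])
v11: WRITE b=51  (b history now [(3, 60), (5, 52), (7, 54), (11, 51)])
v12: WRITE b=18  (b history now [(3, 60), (5, 52), (7, 54), (11, 51), (12, 18)])
v13: WRITE b=68  (b history now [(3, 60), (5, 52), (7, 54), (11, 51), (12, 18), (13, 68)])
v14: WRITE a=26  (a history now [(6, 52), (14, 26)])
v15: WRITE b=25  (b history now [(3, 60), (5, 52), (7, 54), (11, 51), (12, 18), (13, 68), (15, 25)])
v16: WRITE c=86  (c history now [(1, 17), (2, 39), (4, 47), (8, 19), (9, 84), (10, 33), (16, 86)])
v17: WRITE a=72  (a history now [(6, 52), (14, 26), (17, 72)])
READ b @v1: history=[(3, 60), (5, 52), (7, 54), (11, 51), (12, 18), (13, 68), (15, 25)] -> no version <= 1 -> NONE
READ c @v6: history=[(1, 17), (2, 39), (4, 47), (8, 19), (9, 84), (10, 33), (16, 86)] -> pick v4 -> 47
v18: WRITE c=57  (c history now [(1, 17), (2, 39), (4, 47), (8, 19), (9, 84), (10, 33), (16, 86), (18, 57)])
v19: WRITE b=76  (b history now [(3, 60), (5, 52), (7, 54), (11, 51), (12, 18), (13, 68), (15, 25), (19, 76)])
v20: WRITE c=70  (c history now [(1, 17), (2, 39), (4, 47), (8, 19), (9, 84), (10, 33), (16, 86), (18, 57), (20, 70)])
READ c @v1: history=[(1, 17), (2, 39), (4, 47), (8, 19), (9, 84), (10, 33), (16, 86), (18, 57), (20, 70)] -> pick v1 -> 17
v21: WRITE c=12  (c history now [(1, 17), (2, 39), (4, 47), (8, 19), (9, 84), (10, 33), (16, 86), (18, 57), (20, 70), (21, 12)])
v22: WRITE c=41  (c history now [(1, 17), (2, 39), (4, 47), (8, 19), (9, 84), (10, 33), (16, 86), (18, 57), (20, 70), (21, 12), (22, 41)])
READ b @v5: history=[(3, 60), (5, 52), (7, 54), (11, 51), (12, 18), (13, 68), (15, 25), (19, 76)] -> pick v5 -> 52
READ c @v12: history=[(1, 17), (2, 39), (4, 47), (8, 19), (9, 84), (10, 33), (16, 86), (18, 57), (20, 70), (21, 12), (22, 41)] -> pick v10 -> 33
READ a @v16: history=[(6, 52), (14, 26), (17, 72)] -> pick v14 -> 26
v23: WRITE b=87  (b history now [(3, 60), (5, 52), (7, 54), (11, 51), (12, 18), (13, 68), (15, 25), (19, 76), (23, 87)])
READ a @v18: history=[(6, 52), (14, 26), (17, 72)] -> pick v17 -> 72
v24: WRITE c=30  (c history now [(1, 17), (2, 39), (4, 47), (8, 19), (9, 84), (10, 33), (16, 86), (18, 57), (20, 70), (21, 12), (22, 41), (24, 30)])
v25: WRITE c=11  (c history now [(1, 17), (2, 39), (4, 47), (8, 19), (9, 84), (10, 33), (16, 86), (18, 57), (20, 70), (21, 12), (22, 41), (24, 30), (25, 11)])
READ c @v23: history=[(1, 17), (2, 39), (4, 47), (8, 19), (9, 84), (10, 33), (16, 86), (18, 57), (20, 70), (21, 12), (22, 41), (24, 30), (25, 11)] -> pick v22 -> 41
v26: WRITE a=29  (a history now [(6, 52), (14, 26), (17, 72), (26, 29)])
v27: WRITE a=69  (a history now [(6, 52), (14, 26), (17, 72), (26, 29), (27, 69)])
v28: WRITE a=10  (a history now [(6, 52), (14, 26), (17, 72), (26, 29), (27, 69), (28, 10)])
READ a @v9: history=[(6, 52), (14, 26), (17, 72), (26, 29), (27, 69), (28, 10)] -> pick v6 -> 52
READ b @v12: history=[(3, 60), (5, 52), (7, 54), (11, 51), (12, 18), (13, 68), (15, 25), (19, 76), (23, 87)] -> pick v12 -> 18
v29: WRITE a=64  (a history now [(6, 52), (14, 26), (17, 72), (26, 29), (27, 69), (28, 10), (29, 64)])
v30: WRITE b=54  (b history now [(3, 60), (5, 52), (7, 54), (11, 51), (12, 18), (13, 68), (15, 25), (19, 76), (23, 87), (30, 54)])

Answer: NONE
NONE
NONE
47
17
52
33
26
72
41
52
18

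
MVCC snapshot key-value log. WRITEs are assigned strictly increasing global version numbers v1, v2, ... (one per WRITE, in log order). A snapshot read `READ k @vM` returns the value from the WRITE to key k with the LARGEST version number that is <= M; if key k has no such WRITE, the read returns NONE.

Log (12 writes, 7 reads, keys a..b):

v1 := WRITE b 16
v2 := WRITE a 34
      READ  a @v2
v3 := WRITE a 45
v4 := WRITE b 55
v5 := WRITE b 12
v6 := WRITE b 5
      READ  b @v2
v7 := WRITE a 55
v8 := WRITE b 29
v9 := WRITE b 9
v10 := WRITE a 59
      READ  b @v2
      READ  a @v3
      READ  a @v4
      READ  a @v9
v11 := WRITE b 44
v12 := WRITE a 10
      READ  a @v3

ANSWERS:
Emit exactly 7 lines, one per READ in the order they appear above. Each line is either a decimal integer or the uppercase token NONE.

Answer: 34
16
16
45
45
55
45

Derivation:
v1: WRITE b=16  (b history now [(1, 16)])
v2: WRITE a=34  (a history now [(2, 34)])
READ a @v2: history=[(2, 34)] -> pick v2 -> 34
v3: WRITE a=45  (a history now [(2, 34), (3, 45)])
v4: WRITE b=55  (b history now [(1, 16), (4, 55)])
v5: WRITE b=12  (b history now [(1, 16), (4, 55), (5, 12)])
v6: WRITE b=5  (b history now [(1, 16), (4, 55), (5, 12), (6, 5)])
READ b @v2: history=[(1, 16), (4, 55), (5, 12), (6, 5)] -> pick v1 -> 16
v7: WRITE a=55  (a history now [(2, 34), (3, 45), (7, 55)])
v8: WRITE b=29  (b history now [(1, 16), (4, 55), (5, 12), (6, 5), (8, 29)])
v9: WRITE b=9  (b history now [(1, 16), (4, 55), (5, 12), (6, 5), (8, 29), (9, 9)])
v10: WRITE a=59  (a history now [(2, 34), (3, 45), (7, 55), (10, 59)])
READ b @v2: history=[(1, 16), (4, 55), (5, 12), (6, 5), (8, 29), (9, 9)] -> pick v1 -> 16
READ a @v3: history=[(2, 34), (3, 45), (7, 55), (10, 59)] -> pick v3 -> 45
READ a @v4: history=[(2, 34), (3, 45), (7, 55), (10, 59)] -> pick v3 -> 45
READ a @v9: history=[(2, 34), (3, 45), (7, 55), (10, 59)] -> pick v7 -> 55
v11: WRITE b=44  (b history now [(1, 16), (4, 55), (5, 12), (6, 5), (8, 29), (9, 9), (11, 44)])
v12: WRITE a=10  (a history now [(2, 34), (3, 45), (7, 55), (10, 59), (12, 10)])
READ a @v3: history=[(2, 34), (3, 45), (7, 55), (10, 59), (12, 10)] -> pick v3 -> 45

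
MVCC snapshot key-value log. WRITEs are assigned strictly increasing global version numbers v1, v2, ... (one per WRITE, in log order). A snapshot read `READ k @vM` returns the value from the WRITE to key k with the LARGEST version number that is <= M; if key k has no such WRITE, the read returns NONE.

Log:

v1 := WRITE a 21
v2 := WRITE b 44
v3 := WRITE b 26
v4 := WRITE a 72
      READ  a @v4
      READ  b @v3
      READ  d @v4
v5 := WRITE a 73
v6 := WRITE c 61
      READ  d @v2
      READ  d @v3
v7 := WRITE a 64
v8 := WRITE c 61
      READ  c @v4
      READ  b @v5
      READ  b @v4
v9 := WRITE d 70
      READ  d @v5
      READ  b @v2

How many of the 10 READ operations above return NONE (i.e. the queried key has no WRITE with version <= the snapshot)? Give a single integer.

v1: WRITE a=21  (a history now [(1, 21)])
v2: WRITE b=44  (b history now [(2, 44)])
v3: WRITE b=26  (b history now [(2, 44), (3, 26)])
v4: WRITE a=72  (a history now [(1, 21), (4, 72)])
READ a @v4: history=[(1, 21), (4, 72)] -> pick v4 -> 72
READ b @v3: history=[(2, 44), (3, 26)] -> pick v3 -> 26
READ d @v4: history=[] -> no version <= 4 -> NONE
v5: WRITE a=73  (a history now [(1, 21), (4, 72), (5, 73)])
v6: WRITE c=61  (c history now [(6, 61)])
READ d @v2: history=[] -> no version <= 2 -> NONE
READ d @v3: history=[] -> no version <= 3 -> NONE
v7: WRITE a=64  (a history now [(1, 21), (4, 72), (5, 73), (7, 64)])
v8: WRITE c=61  (c history now [(6, 61), (8, 61)])
READ c @v4: history=[(6, 61), (8, 61)] -> no version <= 4 -> NONE
READ b @v5: history=[(2, 44), (3, 26)] -> pick v3 -> 26
READ b @v4: history=[(2, 44), (3, 26)] -> pick v3 -> 26
v9: WRITE d=70  (d history now [(9, 70)])
READ d @v5: history=[(9, 70)] -> no version <= 5 -> NONE
READ b @v2: history=[(2, 44), (3, 26)] -> pick v2 -> 44
Read results in order: ['72', '26', 'NONE', 'NONE', 'NONE', 'NONE', '26', '26', 'NONE', '44']
NONE count = 5

Answer: 5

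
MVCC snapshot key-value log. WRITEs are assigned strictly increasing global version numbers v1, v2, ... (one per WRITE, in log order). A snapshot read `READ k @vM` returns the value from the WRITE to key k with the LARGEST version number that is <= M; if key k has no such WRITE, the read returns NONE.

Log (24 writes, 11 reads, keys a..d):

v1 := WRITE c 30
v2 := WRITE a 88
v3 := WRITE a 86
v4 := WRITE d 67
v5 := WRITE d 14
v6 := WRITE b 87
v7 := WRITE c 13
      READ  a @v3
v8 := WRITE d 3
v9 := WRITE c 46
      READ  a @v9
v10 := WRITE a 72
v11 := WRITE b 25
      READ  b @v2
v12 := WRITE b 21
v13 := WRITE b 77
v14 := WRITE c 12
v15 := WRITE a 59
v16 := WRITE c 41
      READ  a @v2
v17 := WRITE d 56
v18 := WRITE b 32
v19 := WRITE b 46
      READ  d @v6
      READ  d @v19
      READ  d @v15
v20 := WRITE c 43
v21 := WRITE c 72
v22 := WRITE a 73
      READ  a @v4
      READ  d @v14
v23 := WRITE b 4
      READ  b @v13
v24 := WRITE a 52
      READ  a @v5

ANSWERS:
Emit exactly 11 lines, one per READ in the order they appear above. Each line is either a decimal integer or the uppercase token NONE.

v1: WRITE c=30  (c history now [(1, 30)])
v2: WRITE a=88  (a history now [(2, 88)])
v3: WRITE a=86  (a history now [(2, 88), (3, 86)])
v4: WRITE d=67  (d history now [(4, 67)])
v5: WRITE d=14  (d history now [(4, 67), (5, 14)])
v6: WRITE b=87  (b history now [(6, 87)])
v7: WRITE c=13  (c history now [(1, 30), (7, 13)])
READ a @v3: history=[(2, 88), (3, 86)] -> pick v3 -> 86
v8: WRITE d=3  (d history now [(4, 67), (5, 14), (8, 3)])
v9: WRITE c=46  (c history now [(1, 30), (7, 13), (9, 46)])
READ a @v9: history=[(2, 88), (3, 86)] -> pick v3 -> 86
v10: WRITE a=72  (a history now [(2, 88), (3, 86), (10, 72)])
v11: WRITE b=25  (b history now [(6, 87), (11, 25)])
READ b @v2: history=[(6, 87), (11, 25)] -> no version <= 2 -> NONE
v12: WRITE b=21  (b history now [(6, 87), (11, 25), (12, 21)])
v13: WRITE b=77  (b history now [(6, 87), (11, 25), (12, 21), (13, 77)])
v14: WRITE c=12  (c history now [(1, 30), (7, 13), (9, 46), (14, 12)])
v15: WRITE a=59  (a history now [(2, 88), (3, 86), (10, 72), (15, 59)])
v16: WRITE c=41  (c history now [(1, 30), (7, 13), (9, 46), (14, 12), (16, 41)])
READ a @v2: history=[(2, 88), (3, 86), (10, 72), (15, 59)] -> pick v2 -> 88
v17: WRITE d=56  (d history now [(4, 67), (5, 14), (8, 3), (17, 56)])
v18: WRITE b=32  (b history now [(6, 87), (11, 25), (12, 21), (13, 77), (18, 32)])
v19: WRITE b=46  (b history now [(6, 87), (11, 25), (12, 21), (13, 77), (18, 32), (19, 46)])
READ d @v6: history=[(4, 67), (5, 14), (8, 3), (17, 56)] -> pick v5 -> 14
READ d @v19: history=[(4, 67), (5, 14), (8, 3), (17, 56)] -> pick v17 -> 56
READ d @v15: history=[(4, 67), (5, 14), (8, 3), (17, 56)] -> pick v8 -> 3
v20: WRITE c=43  (c history now [(1, 30), (7, 13), (9, 46), (14, 12), (16, 41), (20, 43)])
v21: WRITE c=72  (c history now [(1, 30), (7, 13), (9, 46), (14, 12), (16, 41), (20, 43), (21, 72)])
v22: WRITE a=73  (a history now [(2, 88), (3, 86), (10, 72), (15, 59), (22, 73)])
READ a @v4: history=[(2, 88), (3, 86), (10, 72), (15, 59), (22, 73)] -> pick v3 -> 86
READ d @v14: history=[(4, 67), (5, 14), (8, 3), (17, 56)] -> pick v8 -> 3
v23: WRITE b=4  (b history now [(6, 87), (11, 25), (12, 21), (13, 77), (18, 32), (19, 46), (23, 4)])
READ b @v13: history=[(6, 87), (11, 25), (12, 21), (13, 77), (18, 32), (19, 46), (23, 4)] -> pick v13 -> 77
v24: WRITE a=52  (a history now [(2, 88), (3, 86), (10, 72), (15, 59), (22, 73), (24, 52)])
READ a @v5: history=[(2, 88), (3, 86), (10, 72), (15, 59), (22, 73), (24, 52)] -> pick v3 -> 86

Answer: 86
86
NONE
88
14
56
3
86
3
77
86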